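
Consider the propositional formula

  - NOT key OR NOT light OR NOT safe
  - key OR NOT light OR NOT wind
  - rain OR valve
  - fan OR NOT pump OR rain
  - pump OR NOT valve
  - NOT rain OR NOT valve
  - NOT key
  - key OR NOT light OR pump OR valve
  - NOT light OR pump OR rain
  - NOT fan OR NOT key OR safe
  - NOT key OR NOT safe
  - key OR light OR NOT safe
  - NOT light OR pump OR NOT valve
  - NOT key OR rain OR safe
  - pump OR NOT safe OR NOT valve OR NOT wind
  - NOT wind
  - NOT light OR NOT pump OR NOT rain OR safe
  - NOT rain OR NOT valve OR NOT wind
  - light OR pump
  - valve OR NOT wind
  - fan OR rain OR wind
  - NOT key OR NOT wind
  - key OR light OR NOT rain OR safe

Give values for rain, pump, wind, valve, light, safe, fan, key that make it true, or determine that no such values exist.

rain = True, pump = True, wind = False, valve = False, light = True, safe = True, fan = False, key = False

Unit clause (NOT key) forces key = False.
Unit clause (NOT wind) forces wind = False.
Set rain = True.
  then (NOT rain OR NOT valve) forces valve = False.
Try pump = False:
  (key OR NOT light OR pump OR valve) forces light = False.
  clause (light OR pump) is falsified — backtrack.
So pump = True.
Set light = True.
  then (NOT light OR NOT pump OR NOT rain OR safe) forces safe = True.
Set fan = False.
All clauses satisfied.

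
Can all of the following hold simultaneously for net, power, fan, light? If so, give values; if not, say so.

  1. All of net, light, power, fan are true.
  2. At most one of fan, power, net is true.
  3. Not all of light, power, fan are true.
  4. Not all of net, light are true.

Unsatisfiable

Case power = True:
  (1) forces net = True.
  Constraint (2) is violated (power=T, net=T) — contradiction.
Case power = False:
  Constraint (1) is violated (power=F) — contradiction.
Both cases fail — unsatisfiable.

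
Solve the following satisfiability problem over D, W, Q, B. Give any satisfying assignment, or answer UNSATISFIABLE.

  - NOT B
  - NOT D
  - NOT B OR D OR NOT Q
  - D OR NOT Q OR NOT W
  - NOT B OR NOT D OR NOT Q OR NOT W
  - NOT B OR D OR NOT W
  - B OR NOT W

D: False, W: False, Q: False, B: False

Unit clause (NOT B) forces B = False.
Unit clause (NOT D) forces D = False.
In (B OR NOT W) only NOT W is left, so W = False.
Set Q = False.
Check each clause:
  (NOT B): NOT B holds.
  (NOT D): NOT D holds.
  (NOT B OR D OR NOT Q): NOT B holds.
  (D OR NOT Q OR NOT W): NOT Q holds.
  (NOT B OR NOT D OR NOT Q OR NOT W): NOT B holds.
  (NOT B OR D OR NOT W): NOT B holds.
  (B OR NOT W): NOT W holds.
All clauses satisfied.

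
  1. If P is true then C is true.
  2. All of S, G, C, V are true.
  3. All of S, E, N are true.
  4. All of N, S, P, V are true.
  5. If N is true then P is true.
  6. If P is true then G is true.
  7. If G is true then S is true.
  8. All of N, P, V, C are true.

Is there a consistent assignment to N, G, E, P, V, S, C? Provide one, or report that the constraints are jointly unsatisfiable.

N: True; G: True; E: True; P: True; V: True; S: True; C: True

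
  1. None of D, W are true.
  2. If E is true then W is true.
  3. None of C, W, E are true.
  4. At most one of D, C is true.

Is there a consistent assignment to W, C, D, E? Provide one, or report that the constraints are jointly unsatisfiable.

W = False; C = False; D = False; E = False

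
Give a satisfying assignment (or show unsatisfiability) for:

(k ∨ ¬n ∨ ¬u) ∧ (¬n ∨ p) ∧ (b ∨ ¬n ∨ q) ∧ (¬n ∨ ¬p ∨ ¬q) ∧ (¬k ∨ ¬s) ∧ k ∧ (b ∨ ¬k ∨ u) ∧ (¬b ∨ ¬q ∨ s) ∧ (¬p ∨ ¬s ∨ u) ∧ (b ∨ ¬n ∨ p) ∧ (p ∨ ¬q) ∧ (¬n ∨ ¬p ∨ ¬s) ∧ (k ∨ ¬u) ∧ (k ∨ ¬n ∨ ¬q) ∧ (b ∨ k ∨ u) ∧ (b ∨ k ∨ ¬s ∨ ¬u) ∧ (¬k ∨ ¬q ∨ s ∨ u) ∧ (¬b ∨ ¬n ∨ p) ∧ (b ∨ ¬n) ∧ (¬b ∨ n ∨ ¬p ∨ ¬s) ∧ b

Unit clause (k) forces k = True.
Unit clause (b) forces b = True.
In (¬k ∨ ¬s) only ¬s is left, so s = False.
In (¬b ∨ ¬q ∨ s) only ¬q is left, so q = False.
Set u = True.
Set n = False.
Set p = False.
All clauses satisfied.

u=T; q=F; n=F; s=F; k=T; b=T; p=F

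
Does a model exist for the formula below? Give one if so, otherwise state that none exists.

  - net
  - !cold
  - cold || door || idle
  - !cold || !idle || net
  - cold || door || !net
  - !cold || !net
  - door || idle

idle = False, net = True, door = True, cold = False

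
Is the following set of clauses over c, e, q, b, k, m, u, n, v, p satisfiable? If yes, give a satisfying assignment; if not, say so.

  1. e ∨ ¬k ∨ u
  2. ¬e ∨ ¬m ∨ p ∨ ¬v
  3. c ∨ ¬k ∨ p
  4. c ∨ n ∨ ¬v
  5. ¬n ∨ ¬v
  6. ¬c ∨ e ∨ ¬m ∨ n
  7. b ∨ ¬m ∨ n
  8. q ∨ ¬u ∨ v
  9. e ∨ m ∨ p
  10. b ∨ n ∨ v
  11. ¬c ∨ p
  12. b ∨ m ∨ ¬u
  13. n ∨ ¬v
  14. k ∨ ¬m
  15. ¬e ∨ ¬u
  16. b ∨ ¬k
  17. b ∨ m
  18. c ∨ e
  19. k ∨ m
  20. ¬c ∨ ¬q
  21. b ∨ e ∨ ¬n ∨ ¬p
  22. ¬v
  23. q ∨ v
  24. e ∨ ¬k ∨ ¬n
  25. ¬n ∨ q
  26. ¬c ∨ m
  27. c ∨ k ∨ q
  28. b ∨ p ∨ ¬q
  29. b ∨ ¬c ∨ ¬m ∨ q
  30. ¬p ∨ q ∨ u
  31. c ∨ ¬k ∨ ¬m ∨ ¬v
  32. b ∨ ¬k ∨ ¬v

Unit clause (¬v) forces v = False.
In (q ∨ v) only q is left, so q = True.
In (¬c ∨ ¬q) only ¬c is left, so c = False.
In (c ∨ e) only e is left, so e = True.
In (¬e ∨ ¬u) only ¬u is left, so u = False.
Try b = False:
  (b ∨ n ∨ v) forces n = True.
  (b ∨ ¬k) forces k = False.
  (k ∨ ¬m) forces m = False.
  clause (b ∨ m) is falsified — backtrack.
So b = True.
Try k = False:
  (k ∨ ¬m) forces m = False.
  clause (k ∨ m) is falsified — backtrack.
So k = True.
  then (c ∨ ¬k ∨ p) forces p = True.
Set m = True.
Set n = True.
All clauses satisfied.

c=F, e=T, q=T, b=T, k=T, m=T, u=F, n=T, v=F, p=T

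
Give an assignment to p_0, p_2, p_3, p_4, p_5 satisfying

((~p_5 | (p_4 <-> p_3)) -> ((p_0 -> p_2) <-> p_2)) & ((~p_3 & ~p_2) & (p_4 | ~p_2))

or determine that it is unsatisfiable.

p_0 = True, p_2 = False, p_3 = False, p_4 = False, p_5 = False

  (~p_5 | (p_4 <-> p_3)) -> ((p_0 -> p_2) <-> p_2) = True
    ~p_5 | (p_4 <-> p_3) = True
      ~p_5 = True
      p_4 <-> p_3 = True
    (p_0 -> p_2) <-> p_2 = True
      p_0 -> p_2 = False
  (~p_3 & ~p_2) & (p_4 | ~p_2) = True
    ~p_3 & ~p_2 = True
      ~p_3 = True
      ~p_2 = True
    p_4 | ~p_2 = True
      ~p_2 = True
Both conjuncts True, so the formula holds.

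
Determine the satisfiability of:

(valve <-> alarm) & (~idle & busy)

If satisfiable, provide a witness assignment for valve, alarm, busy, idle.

valve: True; alarm: True; busy: True; idle: False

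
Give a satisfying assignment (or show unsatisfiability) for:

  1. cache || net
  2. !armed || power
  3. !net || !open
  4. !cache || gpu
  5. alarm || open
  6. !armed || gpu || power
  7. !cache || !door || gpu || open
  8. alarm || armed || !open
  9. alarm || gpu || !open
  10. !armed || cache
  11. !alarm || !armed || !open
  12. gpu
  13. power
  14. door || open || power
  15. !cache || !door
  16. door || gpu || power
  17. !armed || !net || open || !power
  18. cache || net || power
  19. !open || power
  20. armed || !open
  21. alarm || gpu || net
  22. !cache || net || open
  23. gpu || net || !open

cache = False; door = False; power = True; armed = False; alarm = True; gpu = True; open = False; net = True

Unit clause (gpu) forces gpu = True.
Unit clause (power) forces power = True.
Set cache = False.
  then (cache || net) forces net = True.
  then (!net || !open) forces open = False.
  then (alarm || open) forces alarm = True.
  then (!armed || cache) forces armed = False.
Set door = False.
All clauses satisfied.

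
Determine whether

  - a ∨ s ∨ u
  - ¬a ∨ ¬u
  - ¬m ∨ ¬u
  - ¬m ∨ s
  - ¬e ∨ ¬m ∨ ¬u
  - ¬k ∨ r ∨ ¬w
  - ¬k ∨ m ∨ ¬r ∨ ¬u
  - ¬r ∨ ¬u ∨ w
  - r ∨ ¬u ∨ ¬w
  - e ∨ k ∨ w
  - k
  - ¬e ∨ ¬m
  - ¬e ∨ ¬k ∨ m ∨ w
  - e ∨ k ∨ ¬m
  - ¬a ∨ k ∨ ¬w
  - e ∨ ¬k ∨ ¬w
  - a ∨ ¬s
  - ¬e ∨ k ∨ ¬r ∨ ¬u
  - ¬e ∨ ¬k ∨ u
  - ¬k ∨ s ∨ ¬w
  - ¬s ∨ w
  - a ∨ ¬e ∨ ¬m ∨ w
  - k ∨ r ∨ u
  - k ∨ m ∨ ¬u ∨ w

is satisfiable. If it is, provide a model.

Unit clause (k) forces k = True.
Set e = False.
  then (e ∨ ¬k ∨ ¬w) forces w = False.
  then (¬s ∨ w) forces s = False.
  then (¬m ∨ s) forces m = False.
Set a = True.
  then (¬a ∨ ¬u) forces u = False.
Set r = True.
All clauses satisfied.

e = False, a = True, s = False, u = False, m = False, r = True, w = False, k = True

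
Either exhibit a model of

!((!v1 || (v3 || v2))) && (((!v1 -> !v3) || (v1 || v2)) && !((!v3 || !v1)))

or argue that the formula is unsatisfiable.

No satisfying assignment exists.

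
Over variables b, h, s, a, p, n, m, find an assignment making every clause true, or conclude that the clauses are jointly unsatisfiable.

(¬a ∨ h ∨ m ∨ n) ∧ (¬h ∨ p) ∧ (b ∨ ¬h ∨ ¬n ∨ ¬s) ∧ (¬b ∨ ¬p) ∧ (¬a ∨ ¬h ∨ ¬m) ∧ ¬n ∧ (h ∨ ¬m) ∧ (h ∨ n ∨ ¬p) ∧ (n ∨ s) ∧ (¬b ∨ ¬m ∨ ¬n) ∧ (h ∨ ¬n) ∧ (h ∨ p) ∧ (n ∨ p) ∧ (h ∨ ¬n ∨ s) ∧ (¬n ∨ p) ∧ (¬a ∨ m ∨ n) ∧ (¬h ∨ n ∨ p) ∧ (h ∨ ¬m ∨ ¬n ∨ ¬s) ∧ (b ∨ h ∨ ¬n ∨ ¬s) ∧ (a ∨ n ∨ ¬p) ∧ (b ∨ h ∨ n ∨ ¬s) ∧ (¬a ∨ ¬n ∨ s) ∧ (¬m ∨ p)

UNSATISFIABLE

Case n = True:
  Clause (¬n) is falsified — contradiction.
Case n = False:
  (n ∨ s) forces s = True.
  (n ∨ p) forces p = True.
  (¬b ∨ ¬p) forces b = False.
  (h ∨ n ∨ ¬p) forces h = True.
  (a ∨ n ∨ ¬p) forces a = True.
  (¬a ∨ ¬h ∨ ¬m) forces m = False.
  Clause (¬a ∨ m ∨ n) is falsified — contradiction.
Both cases fail, so the formula is unsatisfiable.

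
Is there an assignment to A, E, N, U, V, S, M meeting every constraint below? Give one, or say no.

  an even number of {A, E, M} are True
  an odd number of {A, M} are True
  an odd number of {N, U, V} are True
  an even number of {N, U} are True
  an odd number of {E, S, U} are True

A=T; E=T; N=T; U=T; V=T; S=T; M=F

{A, E, M}: 2 true → even ✓
{A, M}: 1 true → odd ✓
{N, U, V}: 3 true → odd ✓
{N, U}: 2 true → even ✓
{E, S, U}: 3 true → odd ✓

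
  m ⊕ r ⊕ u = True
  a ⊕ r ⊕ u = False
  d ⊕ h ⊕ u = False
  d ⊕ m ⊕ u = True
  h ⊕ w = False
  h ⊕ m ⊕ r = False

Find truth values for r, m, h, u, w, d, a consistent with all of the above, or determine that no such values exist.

r = True; m = False; h = True; u = False; w = True; d = True; a = True

m ⊕ r ⊕ u = F ⊕ T ⊕ F = True ✓
a ⊕ r ⊕ u = T ⊕ T ⊕ F = False ✓
d ⊕ h ⊕ u = T ⊕ T ⊕ F = False ✓
d ⊕ m ⊕ u = T ⊕ F ⊕ F = True ✓
h ⊕ w = T ⊕ T = False ✓
h ⊕ m ⊕ r = T ⊕ F ⊕ T = False ✓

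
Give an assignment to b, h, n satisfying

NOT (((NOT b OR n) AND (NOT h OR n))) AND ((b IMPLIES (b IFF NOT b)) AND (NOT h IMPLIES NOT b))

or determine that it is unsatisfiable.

b = False; h = True; n = False

  NOT (((NOT b OR n) AND (NOT h OR n))) = True
    (NOT b OR n) AND (NOT h OR n) = False
      NOT b OR n = True
        NOT b = True
      NOT h OR n = False
        NOT h = False
  (b IMPLIES (b IFF NOT b)) AND (NOT h IMPLIES NOT b) = True
    b IMPLIES (b IFF NOT b) = True
      b IFF NOT b = False
        NOT b = True
    NOT h IMPLIES NOT b = True
      NOT h = False
      NOT b = True
Both conjuncts True, so the formula holds.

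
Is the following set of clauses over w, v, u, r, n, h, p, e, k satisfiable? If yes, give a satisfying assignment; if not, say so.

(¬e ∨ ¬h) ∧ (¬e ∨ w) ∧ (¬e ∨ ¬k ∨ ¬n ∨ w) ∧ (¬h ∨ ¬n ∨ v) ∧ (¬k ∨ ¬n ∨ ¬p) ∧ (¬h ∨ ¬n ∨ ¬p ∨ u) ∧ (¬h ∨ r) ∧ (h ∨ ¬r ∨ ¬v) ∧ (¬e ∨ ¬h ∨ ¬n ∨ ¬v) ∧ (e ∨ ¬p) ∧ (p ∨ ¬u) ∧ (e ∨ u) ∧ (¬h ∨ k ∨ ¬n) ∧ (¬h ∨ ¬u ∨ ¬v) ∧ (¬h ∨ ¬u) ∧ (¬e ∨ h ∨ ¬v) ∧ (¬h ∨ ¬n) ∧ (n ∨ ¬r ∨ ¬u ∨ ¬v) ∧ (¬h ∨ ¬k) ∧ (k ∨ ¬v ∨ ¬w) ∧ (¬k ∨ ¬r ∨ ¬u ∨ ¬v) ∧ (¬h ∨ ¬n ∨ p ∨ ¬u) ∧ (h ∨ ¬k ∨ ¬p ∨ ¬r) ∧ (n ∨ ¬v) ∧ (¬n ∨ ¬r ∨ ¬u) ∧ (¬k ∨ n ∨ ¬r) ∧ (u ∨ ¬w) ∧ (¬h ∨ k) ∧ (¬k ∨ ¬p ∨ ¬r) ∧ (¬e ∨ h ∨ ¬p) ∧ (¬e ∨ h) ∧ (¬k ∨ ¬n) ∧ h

Case k = True:
  (¬h ∨ ¬k) forces h = False.
  Clause (h) is falsified — contradiction.
Case k = False:
  (¬h ∨ k) forces h = False.
  Clause (h) is falsified — contradiction.
Both cases fail, so the formula is unsatisfiable.

No satisfying assignment exists.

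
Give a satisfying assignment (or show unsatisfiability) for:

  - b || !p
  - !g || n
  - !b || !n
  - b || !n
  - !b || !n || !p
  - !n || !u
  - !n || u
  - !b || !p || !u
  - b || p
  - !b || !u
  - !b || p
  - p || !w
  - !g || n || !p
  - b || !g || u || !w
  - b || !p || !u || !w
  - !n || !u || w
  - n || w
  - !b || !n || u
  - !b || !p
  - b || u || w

Unsatisfiable

Case p = True:
  (b || !p) forces b = True.
  Clause (!b || !p) is falsified — contradiction.
Case p = False:
  (b || p) forces b = True.
  Clause (!b || p) is falsified — contradiction.
Both cases fail, so the formula is unsatisfiable.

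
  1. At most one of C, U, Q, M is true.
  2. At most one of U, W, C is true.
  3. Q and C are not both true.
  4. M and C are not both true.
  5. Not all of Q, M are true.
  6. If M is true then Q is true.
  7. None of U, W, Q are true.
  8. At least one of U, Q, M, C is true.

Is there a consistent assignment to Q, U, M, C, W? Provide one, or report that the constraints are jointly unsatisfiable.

Q=F, U=F, M=F, C=T, W=F

  (1) {C, U, Q, M}: 1 true — at most one ✓
  (2) {U, W, C}: 1 true — at most one ✓
  (3) Q=F, C=T — not both ✓
  (4) M=F, C=T — not both ✓
  (5) {Q, M}: 0/2 true — not all ✓
  (6) M=F ⇒ Q: vacuous ✓
  (7) {U, W, Q}: 0 true — none ✓
  (8) {U, Q, M, C}: 1 true — at least one ✓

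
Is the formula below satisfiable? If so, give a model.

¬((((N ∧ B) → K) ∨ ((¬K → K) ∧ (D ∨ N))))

N = True, D = False, B = True, K = False

  ¬((((N ∧ B) → K) ∨ ((¬K → K) ∧ (D ∨ N)))) = True
    ((N ∧ B) → K) ∨ ((¬K → K) ∧ (D ∨ N)) = False
      (N ∧ B) → K = False
        N ∧ B = True
      (¬K → K) ∧ (D ∨ N) = False
        ¬K → K = False
          ¬K = True
        D ∨ N = True
The formula evaluates to True.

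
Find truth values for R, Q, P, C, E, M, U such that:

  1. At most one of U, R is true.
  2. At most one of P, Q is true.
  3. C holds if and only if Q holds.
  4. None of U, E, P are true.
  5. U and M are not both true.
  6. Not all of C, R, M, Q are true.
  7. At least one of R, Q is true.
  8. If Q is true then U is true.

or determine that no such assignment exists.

R: True, Q: False, P: False, C: False, E: False, M: False, U: False

  (1) {U, R}: 1 true — at most one ✓
  (2) {P, Q}: 0 true — at most one ✓
  (3) C=F, Q=F — same ✓
  (4) {U, E, P}: 0 true — none ✓
  (5) U=F, M=F — not both ✓
  (6) {C, R, M, Q}: 1/4 true — not all ✓
  (7) {R, Q}: 1 true — at least one ✓
  (8) Q=F ⇒ U: vacuous ✓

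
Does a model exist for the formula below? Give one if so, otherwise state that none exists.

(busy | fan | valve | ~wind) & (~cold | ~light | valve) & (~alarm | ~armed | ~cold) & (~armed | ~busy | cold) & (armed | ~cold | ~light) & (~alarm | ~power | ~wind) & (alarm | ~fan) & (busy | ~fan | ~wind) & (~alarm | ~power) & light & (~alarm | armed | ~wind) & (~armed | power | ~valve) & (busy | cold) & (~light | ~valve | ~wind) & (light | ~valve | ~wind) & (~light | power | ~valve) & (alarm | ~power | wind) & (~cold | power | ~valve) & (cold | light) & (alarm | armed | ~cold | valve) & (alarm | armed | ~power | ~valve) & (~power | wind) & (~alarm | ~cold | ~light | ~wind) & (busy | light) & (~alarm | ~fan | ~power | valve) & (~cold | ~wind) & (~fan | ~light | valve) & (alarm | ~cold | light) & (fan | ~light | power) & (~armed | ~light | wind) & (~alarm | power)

Unit clause (light) forces light = True.
Try fan = True:
  (alarm | ~fan) forces alarm = True.
  (~alarm | ~power) forces power = False.
  clause (~alarm | power) is falsified — backtrack.
So fan = False.
  then (fan | ~light | power) forces power = True.
  then (~alarm | ~power) forces alarm = False.
  then (alarm | ~power | wind) forces wind = True.
  then (~cold | ~wind) forces cold = False.
  then (busy | cold) forces busy = True.
  then (~light | ~valve | ~wind) forces valve = False.
  then (~armed | ~busy | cold) forces armed = False.
All clauses satisfied.

fan = False, armed = False, valve = False, light = True, cold = False, busy = True, power = True, wind = True, alarm = False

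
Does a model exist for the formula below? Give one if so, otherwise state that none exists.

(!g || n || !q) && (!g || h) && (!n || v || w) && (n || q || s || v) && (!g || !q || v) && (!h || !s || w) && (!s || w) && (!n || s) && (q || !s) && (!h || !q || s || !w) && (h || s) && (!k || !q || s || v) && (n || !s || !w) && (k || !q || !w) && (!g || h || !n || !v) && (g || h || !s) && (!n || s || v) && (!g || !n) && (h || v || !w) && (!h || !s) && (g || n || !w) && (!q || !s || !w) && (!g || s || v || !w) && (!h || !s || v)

h=T; q=F; g=T; w=T; v=T; s=F; k=F; n=F

Try h = False:
  (!g || h) forces g = False.
  (h || s) forces s = True.
  clause (g || h || !s) is falsified — backtrack.
So h = True.
  then (!h || !s) forces s = False.
  then (!n || s) forces n = False.
Set q = False.
  then (n || q || s || v) forces v = True.
Set g = True.
Set w = True.
Set k = False.
All clauses satisfied.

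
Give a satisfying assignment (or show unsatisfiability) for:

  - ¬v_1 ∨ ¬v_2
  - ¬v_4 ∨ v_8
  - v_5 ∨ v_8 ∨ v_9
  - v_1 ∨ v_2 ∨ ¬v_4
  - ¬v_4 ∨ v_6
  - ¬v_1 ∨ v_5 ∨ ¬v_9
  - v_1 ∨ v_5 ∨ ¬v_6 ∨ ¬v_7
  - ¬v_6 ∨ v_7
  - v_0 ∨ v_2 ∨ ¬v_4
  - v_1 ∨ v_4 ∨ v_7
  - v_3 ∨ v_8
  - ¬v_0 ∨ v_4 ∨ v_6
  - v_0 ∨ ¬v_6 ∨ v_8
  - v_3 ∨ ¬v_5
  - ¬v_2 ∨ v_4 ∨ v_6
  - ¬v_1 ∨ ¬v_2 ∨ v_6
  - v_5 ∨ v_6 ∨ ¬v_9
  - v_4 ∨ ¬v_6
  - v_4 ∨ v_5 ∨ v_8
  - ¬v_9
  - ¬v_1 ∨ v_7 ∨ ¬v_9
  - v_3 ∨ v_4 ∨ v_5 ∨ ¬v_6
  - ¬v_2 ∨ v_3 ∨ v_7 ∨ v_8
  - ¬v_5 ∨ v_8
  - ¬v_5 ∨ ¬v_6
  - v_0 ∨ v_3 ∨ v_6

Unit clause (¬v_9) forces v_9 = False.
Set v_0 = False.
Set v_1 = True.
  then (¬v_1 ∨ ¬v_2) forces v_2 = False.
  then (v_0 ∨ v_2 ∨ ¬v_4) forces v_4 = False.
  then (v_4 ∨ ¬v_6) forces v_6 = False.
  then (v_0 ∨ v_3 ∨ v_6) forces v_3 = True.
Set v_5 = False.
  then (v_5 ∨ v_8 ∨ v_9) forces v_8 = True.
Set v_7 = True.
All clauses satisfied.

v_0=F, v_1=T, v_2=F, v_3=T, v_4=F, v_5=F, v_6=F, v_7=T, v_8=T, v_9=F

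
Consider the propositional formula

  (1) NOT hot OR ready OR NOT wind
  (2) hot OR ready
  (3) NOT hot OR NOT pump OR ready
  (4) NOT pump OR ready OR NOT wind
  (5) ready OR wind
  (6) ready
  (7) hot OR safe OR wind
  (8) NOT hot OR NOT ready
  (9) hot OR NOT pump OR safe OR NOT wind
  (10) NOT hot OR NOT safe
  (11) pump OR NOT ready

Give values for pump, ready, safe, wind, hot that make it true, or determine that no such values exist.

pump = True, ready = True, safe = True, wind = True, hot = False

Unit clause (ready) forces ready = True.
In (NOT hot OR NOT ready) only NOT hot is left, so hot = False.
In (pump OR NOT ready) only pump is left, so pump = True.
Set safe = True.
Set wind = True.
All clauses satisfied.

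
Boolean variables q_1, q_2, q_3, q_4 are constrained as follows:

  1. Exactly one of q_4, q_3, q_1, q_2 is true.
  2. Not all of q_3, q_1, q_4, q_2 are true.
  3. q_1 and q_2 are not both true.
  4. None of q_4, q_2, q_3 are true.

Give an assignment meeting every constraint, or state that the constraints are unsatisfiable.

q_1 = True, q_2 = False, q_3 = False, q_4 = False

  (1) {q_4, q_3, q_1, q_2}: 1 true — exactly one ✓
  (2) {q_3, q_1, q_4, q_2}: 1/4 true — not all ✓
  (3) q_1=T, q_2=F — not both ✓
  (4) {q_4, q_2, q_3}: 0 true — none ✓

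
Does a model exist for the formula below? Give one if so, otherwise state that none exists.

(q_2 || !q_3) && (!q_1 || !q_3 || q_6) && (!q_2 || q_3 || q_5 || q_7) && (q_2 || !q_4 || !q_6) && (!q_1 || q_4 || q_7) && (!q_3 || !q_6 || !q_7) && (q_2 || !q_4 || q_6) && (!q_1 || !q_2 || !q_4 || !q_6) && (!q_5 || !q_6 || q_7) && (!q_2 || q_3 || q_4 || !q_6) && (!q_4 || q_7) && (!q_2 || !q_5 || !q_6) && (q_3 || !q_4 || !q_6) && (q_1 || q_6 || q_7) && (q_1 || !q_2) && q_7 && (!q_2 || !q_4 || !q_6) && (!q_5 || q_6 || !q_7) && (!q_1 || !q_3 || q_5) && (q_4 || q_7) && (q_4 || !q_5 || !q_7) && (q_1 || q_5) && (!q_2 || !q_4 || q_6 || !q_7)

q_1: True; q_2: True; q_3: False; q_4: False; q_5: False; q_6: False; q_7: True

Unit clause (q_7) forces q_7 = True.
Set q_1 = True.
Set q_2 = True.
Set q_3 = False.
Try q_4 = True:
  (!q_1 || !q_2 || !q_4 || !q_6) forces q_6 = False.
  clause (!q_2 || !q_4 || q_6 || !q_7) is falsified — backtrack.
So q_4 = False.
  then (!q_2 || q_3 || q_4 || !q_6) forces q_6 = False.
  then (!q_5 || q_6 || !q_7) forces q_5 = False.
All clauses satisfied.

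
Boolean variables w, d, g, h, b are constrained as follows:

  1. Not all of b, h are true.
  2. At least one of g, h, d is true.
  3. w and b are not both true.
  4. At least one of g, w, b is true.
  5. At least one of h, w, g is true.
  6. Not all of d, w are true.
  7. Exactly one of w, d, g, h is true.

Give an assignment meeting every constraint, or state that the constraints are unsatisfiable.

w: False; d: False; g: True; h: False; b: False

  (1) {b, h}: 0/2 true — not all ✓
  (2) {g, h, d}: 1 true — at least one ✓
  (3) w=F, b=F — not both ✓
  (4) {g, w, b}: 1 true — at least one ✓
  (5) {h, w, g}: 1 true — at least one ✓
  (6) {d, w}: 0/2 true — not all ✓
  (7) {w, d, g, h}: 1 true — exactly one ✓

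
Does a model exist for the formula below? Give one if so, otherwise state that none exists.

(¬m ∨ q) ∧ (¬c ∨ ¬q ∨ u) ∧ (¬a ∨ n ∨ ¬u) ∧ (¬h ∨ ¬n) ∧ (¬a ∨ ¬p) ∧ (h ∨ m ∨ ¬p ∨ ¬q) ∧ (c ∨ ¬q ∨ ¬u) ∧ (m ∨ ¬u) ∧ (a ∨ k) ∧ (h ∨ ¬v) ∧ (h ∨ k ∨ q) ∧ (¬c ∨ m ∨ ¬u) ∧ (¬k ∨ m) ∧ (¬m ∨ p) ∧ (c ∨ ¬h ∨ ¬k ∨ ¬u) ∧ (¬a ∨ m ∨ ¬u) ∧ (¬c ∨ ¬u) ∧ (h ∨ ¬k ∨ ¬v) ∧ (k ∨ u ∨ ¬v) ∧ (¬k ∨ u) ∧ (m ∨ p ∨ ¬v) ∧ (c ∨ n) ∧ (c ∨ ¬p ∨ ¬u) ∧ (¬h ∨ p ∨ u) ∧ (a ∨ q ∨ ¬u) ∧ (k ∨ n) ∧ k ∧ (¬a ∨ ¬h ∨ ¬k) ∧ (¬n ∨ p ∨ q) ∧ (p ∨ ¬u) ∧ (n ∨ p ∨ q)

No satisfying assignment exists.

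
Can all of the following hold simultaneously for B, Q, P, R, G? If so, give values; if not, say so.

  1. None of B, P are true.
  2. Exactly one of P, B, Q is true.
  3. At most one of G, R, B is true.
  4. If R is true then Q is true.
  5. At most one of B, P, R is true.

B = False; Q = True; P = False; R = True; G = False

  (1) {B, P}: 0 true — none ✓
  (2) {P, B, Q}: 1 true — exactly one ✓
  (3) {G, R, B}: 1 true — at most one ✓
  (4) R=T ⇒ Q: T ✓
  (5) {B, P, R}: 1 true — at most one ✓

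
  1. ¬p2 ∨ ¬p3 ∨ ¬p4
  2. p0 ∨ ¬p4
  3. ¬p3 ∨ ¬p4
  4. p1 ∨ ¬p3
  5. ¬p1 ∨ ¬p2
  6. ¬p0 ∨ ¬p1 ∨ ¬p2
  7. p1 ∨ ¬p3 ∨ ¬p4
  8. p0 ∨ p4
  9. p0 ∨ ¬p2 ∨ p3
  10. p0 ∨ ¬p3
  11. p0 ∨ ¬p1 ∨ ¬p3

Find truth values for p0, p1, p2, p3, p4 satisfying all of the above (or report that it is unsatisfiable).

Try p0 = False:
  (p0 ∨ ¬p4) forces p4 = False.
  clause (p0 ∨ p4) is falsified — backtrack.
So p0 = True.
Set p1 = False.
  then (p1 ∨ ¬p3) forces p3 = False.
Set p2 = False.
Set p4 = False.
All clauses satisfied.

p0: True, p1: False, p2: False, p3: False, p4: False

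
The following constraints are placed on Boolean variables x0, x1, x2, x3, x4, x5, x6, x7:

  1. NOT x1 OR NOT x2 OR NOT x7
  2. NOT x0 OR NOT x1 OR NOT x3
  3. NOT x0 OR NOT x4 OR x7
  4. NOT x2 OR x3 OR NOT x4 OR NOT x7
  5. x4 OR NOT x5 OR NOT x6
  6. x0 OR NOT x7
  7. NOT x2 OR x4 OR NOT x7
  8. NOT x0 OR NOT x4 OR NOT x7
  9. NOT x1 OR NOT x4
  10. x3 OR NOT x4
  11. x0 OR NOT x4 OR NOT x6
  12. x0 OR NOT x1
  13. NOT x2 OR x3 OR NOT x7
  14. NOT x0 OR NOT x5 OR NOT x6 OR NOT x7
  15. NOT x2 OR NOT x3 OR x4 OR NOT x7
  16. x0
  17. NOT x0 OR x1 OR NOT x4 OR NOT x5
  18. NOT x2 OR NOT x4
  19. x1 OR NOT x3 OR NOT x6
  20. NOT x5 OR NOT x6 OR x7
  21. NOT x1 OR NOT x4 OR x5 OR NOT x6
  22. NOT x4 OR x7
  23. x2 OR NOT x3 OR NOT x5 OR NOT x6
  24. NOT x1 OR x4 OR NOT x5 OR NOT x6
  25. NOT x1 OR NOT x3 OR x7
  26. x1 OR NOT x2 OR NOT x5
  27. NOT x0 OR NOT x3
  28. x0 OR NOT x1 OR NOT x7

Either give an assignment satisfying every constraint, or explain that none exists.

Unit clause (x0) forces x0 = True.
In (NOT x0 OR NOT x3) only NOT x3 is left, so x3 = False.
In (x3 OR NOT x4) only NOT x4 is left, so x4 = False.
Set x1 = True.
Set x2 = False.
Set x5 = False.
Set x6 = False.
Set x7 = True.
All clauses satisfied.

x0: True, x1: True, x2: False, x3: False, x4: False, x5: False, x6: False, x7: True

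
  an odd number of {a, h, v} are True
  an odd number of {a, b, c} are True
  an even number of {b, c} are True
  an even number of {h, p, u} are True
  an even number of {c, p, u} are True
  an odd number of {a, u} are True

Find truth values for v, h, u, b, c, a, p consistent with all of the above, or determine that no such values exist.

v = False; h = False; u = False; b = False; c = False; a = True; p = False

{a, h, v}: 1 true → odd ✓
{a, b, c}: 1 true → odd ✓
{b, c}: 0 true → even ✓
{h, p, u}: 0 true → even ✓
{c, p, u}: 0 true → even ✓
{a, u}: 1 true → odd ✓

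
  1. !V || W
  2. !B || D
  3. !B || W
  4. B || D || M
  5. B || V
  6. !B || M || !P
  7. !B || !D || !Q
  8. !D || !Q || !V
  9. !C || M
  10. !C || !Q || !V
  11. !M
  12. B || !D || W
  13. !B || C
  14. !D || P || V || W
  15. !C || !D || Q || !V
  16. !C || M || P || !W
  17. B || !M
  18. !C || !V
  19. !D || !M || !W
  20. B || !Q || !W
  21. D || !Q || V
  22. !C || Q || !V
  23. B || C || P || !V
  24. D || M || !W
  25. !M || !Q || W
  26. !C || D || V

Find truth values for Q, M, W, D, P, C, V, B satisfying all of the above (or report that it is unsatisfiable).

Q = False, M = False, W = True, D = True, P = True, C = False, V = True, B = False

Unit clause (!M) forces M = False.
In (!C || M) only !C is left, so C = False.
In (!B || C) only !B is left, so B = False.
In (B || D || M) only D is left, so D = True.
In (B || V) only V is left, so V = True.
In (!D || !Q || !V) only !Q is left, so Q = False.
In (B || !D || W) only W is left, so W = True.
In (B || C || P || !V) only P is left, so P = True.
All clauses satisfied.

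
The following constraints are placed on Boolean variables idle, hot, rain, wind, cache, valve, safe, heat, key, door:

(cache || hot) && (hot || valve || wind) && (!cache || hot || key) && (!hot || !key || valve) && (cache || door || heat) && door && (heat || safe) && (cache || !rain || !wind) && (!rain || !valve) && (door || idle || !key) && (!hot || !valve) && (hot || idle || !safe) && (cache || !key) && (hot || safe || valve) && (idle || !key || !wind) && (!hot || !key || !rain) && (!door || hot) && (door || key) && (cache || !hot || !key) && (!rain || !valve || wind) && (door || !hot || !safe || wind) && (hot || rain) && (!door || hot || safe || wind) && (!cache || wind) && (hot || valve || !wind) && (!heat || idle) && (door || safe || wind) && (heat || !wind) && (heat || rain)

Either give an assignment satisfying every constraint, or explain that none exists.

idle=T, hot=T, rain=F, wind=F, cache=F, valve=F, safe=T, heat=T, key=F, door=T

Unit clause (door) forces door = True.
In (!door || hot) only hot is left, so hot = True.
In (!hot || !valve) only !valve is left, so valve = False.
In (!hot || !key || valve) only !key is left, so key = False.
Set idle = True.
Set rain = False.
  then (heat || rain) forces heat = True.
Set wind = False.
  then (!cache || wind) forces cache = False.
Set safe = True.
All clauses satisfied.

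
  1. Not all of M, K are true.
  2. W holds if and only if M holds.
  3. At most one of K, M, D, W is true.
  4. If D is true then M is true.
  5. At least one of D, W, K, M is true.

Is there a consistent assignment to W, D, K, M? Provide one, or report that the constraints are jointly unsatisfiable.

W = False; D = False; K = True; M = False

  (1) {M, K}: 1/2 true — not all ✓
  (2) W=F, M=F — same ✓
  (3) {K, M, D, W}: 1 true — at most one ✓
  (4) D=F ⇒ M: vacuous ✓
  (5) {D, W, K, M}: 1 true — at least one ✓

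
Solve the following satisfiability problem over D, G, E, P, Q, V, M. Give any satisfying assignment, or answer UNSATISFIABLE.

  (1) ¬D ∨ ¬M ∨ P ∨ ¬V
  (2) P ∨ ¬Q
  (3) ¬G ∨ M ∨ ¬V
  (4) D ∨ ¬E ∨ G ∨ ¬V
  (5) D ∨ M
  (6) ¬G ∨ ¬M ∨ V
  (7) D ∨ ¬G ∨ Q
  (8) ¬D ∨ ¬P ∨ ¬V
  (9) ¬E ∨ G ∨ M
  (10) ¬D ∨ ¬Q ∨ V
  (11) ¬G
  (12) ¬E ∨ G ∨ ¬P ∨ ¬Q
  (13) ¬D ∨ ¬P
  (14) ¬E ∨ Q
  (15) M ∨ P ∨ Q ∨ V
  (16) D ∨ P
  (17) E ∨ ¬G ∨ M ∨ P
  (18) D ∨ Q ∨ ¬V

D: False, G: False, E: False, P: True, Q: True, V: False, M: True

Unit clause (¬G) forces G = False.
Set D = False.
  then (D ∨ M) forces M = True.
  then (D ∨ P) forces P = True.
Try E = True:
  (D ∨ ¬E ∨ G ∨ ¬V) forces V = False.
  (¬E ∨ G ∨ ¬P ∨ ¬Q) forces Q = False.
  clause (¬E ∨ Q) is falsified — backtrack.
So E = False.
Set Q = True.
Set V = False.
All clauses satisfied.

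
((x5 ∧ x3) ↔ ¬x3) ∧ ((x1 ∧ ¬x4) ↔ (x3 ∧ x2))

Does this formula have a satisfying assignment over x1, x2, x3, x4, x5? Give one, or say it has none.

x1=F, x2=F, x3=T, x4=T, x5=F

  (x5 ∧ x3) ↔ ¬x3 = True
    x5 ∧ x3 = False
    ¬x3 = False
  (x1 ∧ ¬x4) ↔ (x3 ∧ x2) = True
    x1 ∧ ¬x4 = False
      ¬x4 = False
    x3 ∧ x2 = False
Both conjuncts True, so the formula holds.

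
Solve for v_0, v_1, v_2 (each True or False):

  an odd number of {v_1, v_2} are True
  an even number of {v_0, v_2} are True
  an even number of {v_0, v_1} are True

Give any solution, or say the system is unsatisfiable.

Adding constraints 1, 2, 3 mod 2: every variable appears an even number of times on the left, so the left side is 0.
But the right sides sum to 1 (mod 2). 0 ≠ 1 — the system is inconsistent.

No satisfying assignment exists.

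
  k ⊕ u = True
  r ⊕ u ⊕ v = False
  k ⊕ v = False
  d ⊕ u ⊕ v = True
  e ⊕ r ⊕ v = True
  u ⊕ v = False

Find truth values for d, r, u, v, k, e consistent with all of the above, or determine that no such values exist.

No satisfying assignment exists.

Adding constraints 1, 3, 6 mod 2: every variable appears an even number of times on the left, so the left side is 0.
But the right sides sum to 1 (mod 2). 0 ≠ 1 — the system is inconsistent.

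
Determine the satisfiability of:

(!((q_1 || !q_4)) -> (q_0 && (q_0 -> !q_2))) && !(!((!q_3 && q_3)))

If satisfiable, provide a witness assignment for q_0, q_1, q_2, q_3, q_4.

UNSATISFIABLE

The conjunct !(!((!q_3 && q_3))) is unsatisfiable on its own:
  q_3=F: evaluates to False.
  q_3=T: evaluates to False.
So the whole conjunction is unsatisfiable.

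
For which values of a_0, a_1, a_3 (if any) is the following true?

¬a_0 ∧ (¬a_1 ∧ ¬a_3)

a_0=F; a_1=F; a_3=F

  ¬a_0 = True
  ¬a_1 ∧ ¬a_3 = True
    ¬a_1 = True
    ¬a_3 = True
Both conjuncts True, so the formula holds.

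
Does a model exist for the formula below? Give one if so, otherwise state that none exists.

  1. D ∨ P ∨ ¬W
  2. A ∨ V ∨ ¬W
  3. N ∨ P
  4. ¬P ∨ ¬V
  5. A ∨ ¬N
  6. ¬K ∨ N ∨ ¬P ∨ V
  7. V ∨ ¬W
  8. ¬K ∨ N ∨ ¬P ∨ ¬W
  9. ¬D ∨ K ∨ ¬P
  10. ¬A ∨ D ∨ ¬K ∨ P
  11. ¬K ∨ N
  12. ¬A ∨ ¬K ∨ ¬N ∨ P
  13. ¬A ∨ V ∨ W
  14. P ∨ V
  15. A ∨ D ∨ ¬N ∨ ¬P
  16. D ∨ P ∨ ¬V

K = False, A = False, D = False, W = False, N = False, V = False, P = True

Set K = False.
Set A = False.
  then (A ∨ ¬N) forces N = False.
  then (N ∨ P) forces P = True.
  then (¬P ∨ ¬V) forces V = False.
  then (V ∨ ¬W) forces W = False.
  then (¬D ∨ K ∨ ¬P) forces D = False.
All clauses satisfied.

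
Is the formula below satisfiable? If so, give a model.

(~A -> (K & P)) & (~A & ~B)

K = True; P = True; A = False; B = False

  ~A -> (K & P) = True
    ~A = True
    K & P = True
  ~A & ~B = True
    ~A = True
    ~B = True
Both conjuncts True, so the formula holds.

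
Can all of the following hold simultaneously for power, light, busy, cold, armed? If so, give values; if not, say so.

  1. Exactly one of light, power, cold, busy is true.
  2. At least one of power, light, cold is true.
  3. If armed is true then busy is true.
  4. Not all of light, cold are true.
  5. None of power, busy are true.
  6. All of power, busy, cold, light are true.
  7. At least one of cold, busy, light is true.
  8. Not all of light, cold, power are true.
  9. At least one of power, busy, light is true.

Case power = True:
  Constraint (5) is violated (power=T) — contradiction.
Case power = False:
  Constraint (6) is violated (power=F) — contradiction.
Both cases fail — unsatisfiable.

No satisfying assignment exists.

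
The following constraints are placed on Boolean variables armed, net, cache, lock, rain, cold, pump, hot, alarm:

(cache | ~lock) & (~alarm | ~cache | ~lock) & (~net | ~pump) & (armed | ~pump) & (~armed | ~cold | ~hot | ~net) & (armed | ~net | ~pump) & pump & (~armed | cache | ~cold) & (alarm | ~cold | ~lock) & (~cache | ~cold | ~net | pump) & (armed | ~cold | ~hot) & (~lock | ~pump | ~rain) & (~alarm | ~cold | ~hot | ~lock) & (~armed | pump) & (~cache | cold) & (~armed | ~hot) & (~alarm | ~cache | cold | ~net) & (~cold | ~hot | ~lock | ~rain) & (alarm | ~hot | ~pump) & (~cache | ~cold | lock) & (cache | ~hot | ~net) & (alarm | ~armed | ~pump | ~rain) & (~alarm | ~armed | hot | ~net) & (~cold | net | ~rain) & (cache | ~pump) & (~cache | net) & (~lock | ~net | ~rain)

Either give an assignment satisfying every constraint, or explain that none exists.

Case cache = True:
  (pump) forces pump = True.
  (~net | ~pump) forces net = False.
  Clause (~cache | net) is falsified — contradiction.
Case cache = False:
  (cache | ~lock) forces lock = False.
  (pump) forces pump = True.
  Clause (cache | ~pump) is falsified — contradiction.
Both cases fail, so the formula is unsatisfiable.

No satisfying assignment exists.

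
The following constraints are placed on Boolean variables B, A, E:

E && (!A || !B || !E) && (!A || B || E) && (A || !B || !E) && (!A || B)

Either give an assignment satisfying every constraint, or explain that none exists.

B = False, A = False, E = True

Unit clause (E) forces E = True.
Try B = True:
  (!A || !B || !E) forces A = False.
  clause (A || !B || !E) is falsified — backtrack.
So B = False.
  then (!A || B) forces A = False.
Check each clause:
  (E): E holds.
  (!A || !B || !E): !A holds.
  (!A || B || E): !A holds.
  (A || !B || !E): !B holds.
  (!A || B): !A holds.
All clauses satisfied.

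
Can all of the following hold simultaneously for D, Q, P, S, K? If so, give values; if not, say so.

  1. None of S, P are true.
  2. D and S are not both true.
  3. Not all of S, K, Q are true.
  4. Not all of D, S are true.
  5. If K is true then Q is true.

D = True; Q = True; P = False; S = False; K = False

  (1) {S, P}: 0 true — none ✓
  (2) D=T, S=F — not both ✓
  (3) {S, K, Q}: 1/3 true — not all ✓
  (4) {D, S}: 1/2 true — not all ✓
  (5) K=F ⇒ Q: vacuous ✓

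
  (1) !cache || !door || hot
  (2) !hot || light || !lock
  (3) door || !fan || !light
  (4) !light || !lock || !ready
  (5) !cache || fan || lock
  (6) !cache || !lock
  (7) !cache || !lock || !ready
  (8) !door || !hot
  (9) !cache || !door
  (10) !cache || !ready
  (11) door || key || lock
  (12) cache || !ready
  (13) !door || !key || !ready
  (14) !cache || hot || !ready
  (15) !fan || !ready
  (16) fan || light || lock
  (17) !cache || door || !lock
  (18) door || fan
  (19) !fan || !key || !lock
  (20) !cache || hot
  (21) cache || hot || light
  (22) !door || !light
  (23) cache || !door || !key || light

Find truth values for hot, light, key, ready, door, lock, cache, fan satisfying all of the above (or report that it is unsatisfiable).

Set hot = True.
  then (!door || !hot) forces door = False.
  then (door || fan) forces fan = True.
  then (door || !fan || !light) forces light = False.
  then (!fan || !ready) forces ready = False.
  then (!hot || light || !lock) forces lock = False.
  then (door || key || lock) forces key = True.
Set cache = True.
All clauses satisfied.

hot = True, light = False, key = True, ready = False, door = False, lock = False, cache = True, fan = True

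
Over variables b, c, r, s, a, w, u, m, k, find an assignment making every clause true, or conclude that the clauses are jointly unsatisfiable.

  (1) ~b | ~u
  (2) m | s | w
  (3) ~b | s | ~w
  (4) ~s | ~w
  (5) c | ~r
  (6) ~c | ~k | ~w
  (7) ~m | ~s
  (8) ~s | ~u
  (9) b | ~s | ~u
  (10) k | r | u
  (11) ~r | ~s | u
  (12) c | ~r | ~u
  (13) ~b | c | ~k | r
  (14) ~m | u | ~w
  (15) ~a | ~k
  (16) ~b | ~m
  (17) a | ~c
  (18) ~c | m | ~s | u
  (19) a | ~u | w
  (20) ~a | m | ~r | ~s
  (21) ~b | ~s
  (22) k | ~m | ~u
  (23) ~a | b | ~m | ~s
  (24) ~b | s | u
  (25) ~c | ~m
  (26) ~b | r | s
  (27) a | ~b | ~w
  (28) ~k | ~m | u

b: False, c: True, r: False, s: False, a: True, w: True, u: True, m: False, k: False

Try b = True:
  (~b | ~u) forces u = False.
  (~b | ~m) forces m = False.
  (~b | ~s) forces s = False.
  clause (~b | s | u) is falsified — backtrack.
So b = False.
Set c = True.
  then (a | ~c) forces a = True.
  then (~c | ~m) forces m = False.
  then (~a | ~k) forces k = False.
Set r = False.
  then (k | r | u) forces u = True.
  then (~s | ~u) forces s = False.
  then (m | s | w) forces w = True.
All clauses satisfied.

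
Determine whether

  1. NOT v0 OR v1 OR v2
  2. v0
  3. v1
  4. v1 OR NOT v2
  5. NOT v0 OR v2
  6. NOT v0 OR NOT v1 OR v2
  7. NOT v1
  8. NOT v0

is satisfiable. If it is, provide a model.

The formula is unsatisfiable.

Case v0 = True:
  Clause (NOT v0) is falsified — contradiction.
Case v0 = False:
  Clause (v0) is falsified — contradiction.
Both cases fail, so the formula is unsatisfiable.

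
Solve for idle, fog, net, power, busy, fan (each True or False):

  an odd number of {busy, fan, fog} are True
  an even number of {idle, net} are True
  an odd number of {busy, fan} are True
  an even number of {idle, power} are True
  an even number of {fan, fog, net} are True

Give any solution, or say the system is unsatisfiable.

idle = False, fog = False, net = False, power = False, busy = True, fan = False

{busy, fan, fog}: 1 true → odd ✓
{idle, net}: 0 true → even ✓
{busy, fan}: 1 true → odd ✓
{idle, power}: 0 true → even ✓
{fan, fog, net}: 0 true → even ✓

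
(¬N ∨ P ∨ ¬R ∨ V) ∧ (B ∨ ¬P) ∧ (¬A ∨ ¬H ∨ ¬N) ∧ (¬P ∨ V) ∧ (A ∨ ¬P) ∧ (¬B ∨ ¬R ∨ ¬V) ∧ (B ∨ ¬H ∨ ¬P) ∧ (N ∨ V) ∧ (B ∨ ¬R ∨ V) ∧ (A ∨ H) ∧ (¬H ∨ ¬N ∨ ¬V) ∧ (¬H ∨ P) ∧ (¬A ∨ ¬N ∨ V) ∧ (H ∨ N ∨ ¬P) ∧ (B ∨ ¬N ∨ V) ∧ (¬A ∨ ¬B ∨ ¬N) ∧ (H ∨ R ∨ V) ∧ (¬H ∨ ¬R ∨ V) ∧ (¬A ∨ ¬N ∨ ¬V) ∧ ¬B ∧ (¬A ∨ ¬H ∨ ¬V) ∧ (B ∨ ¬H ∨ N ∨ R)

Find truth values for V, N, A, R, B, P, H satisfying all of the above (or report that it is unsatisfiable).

Unit clause (¬B) forces B = False.
In (B ∨ ¬P) only ¬P is left, so P = False.
In (¬H ∨ P) only ¬H is left, so H = False.
In (A ∨ H) only A is left, so A = True.
Try V = False:
  (N ∨ V) forces N = True.
  clause (¬A ∨ ¬N ∨ V) is falsified — backtrack.
So V = True.
  then (¬A ∨ ¬N ∨ ¬V) forces N = False.
Set R = True.
All clauses satisfied.

V=T, N=F, A=T, R=T, B=F, P=F, H=F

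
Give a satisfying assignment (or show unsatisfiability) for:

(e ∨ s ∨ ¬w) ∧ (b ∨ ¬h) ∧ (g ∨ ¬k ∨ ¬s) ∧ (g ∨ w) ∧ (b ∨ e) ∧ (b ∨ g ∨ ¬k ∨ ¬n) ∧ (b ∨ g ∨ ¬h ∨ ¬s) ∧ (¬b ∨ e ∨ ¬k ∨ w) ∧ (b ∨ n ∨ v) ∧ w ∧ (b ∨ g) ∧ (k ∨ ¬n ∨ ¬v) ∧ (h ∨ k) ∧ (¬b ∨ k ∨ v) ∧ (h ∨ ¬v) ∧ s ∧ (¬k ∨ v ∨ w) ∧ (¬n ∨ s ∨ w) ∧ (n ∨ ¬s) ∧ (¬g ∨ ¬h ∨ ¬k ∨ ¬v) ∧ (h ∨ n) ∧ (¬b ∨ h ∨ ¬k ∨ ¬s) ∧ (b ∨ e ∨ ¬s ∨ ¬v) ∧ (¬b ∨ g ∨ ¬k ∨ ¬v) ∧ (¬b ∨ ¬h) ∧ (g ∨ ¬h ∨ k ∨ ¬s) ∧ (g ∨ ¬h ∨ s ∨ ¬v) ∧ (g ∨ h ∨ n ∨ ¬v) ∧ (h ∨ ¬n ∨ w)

g=T, b=F, e=T, s=T, h=F, k=T, v=F, n=T, w=T

Unit clause (w) forces w = True.
Unit clause (s) forces s = True.
In (n ∨ ¬s) only n is left, so n = True.
Try g = False:
  (g ∨ ¬k ∨ ¬s) forces k = False.
  (b ∨ g) forces b = True.
  (k ∨ ¬n ∨ ¬v) forces v = False.
  clause (¬b ∨ k ∨ v) is falsified — backtrack.
So g = True.
Try b = True:
  (¬b ∨ ¬h) forces h = False.
  (h ∨ k) forces k = True.
  clause (¬b ∨ h ∨ ¬k ∨ ¬s) is falsified — backtrack.
So b = False.
  then (b ∨ ¬h) forces h = False.
  then (b ∨ e) forces e = True.
  then (h ∨ k) forces k = True.
  then (h ∨ ¬v) forces v = False.
All clauses satisfied.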